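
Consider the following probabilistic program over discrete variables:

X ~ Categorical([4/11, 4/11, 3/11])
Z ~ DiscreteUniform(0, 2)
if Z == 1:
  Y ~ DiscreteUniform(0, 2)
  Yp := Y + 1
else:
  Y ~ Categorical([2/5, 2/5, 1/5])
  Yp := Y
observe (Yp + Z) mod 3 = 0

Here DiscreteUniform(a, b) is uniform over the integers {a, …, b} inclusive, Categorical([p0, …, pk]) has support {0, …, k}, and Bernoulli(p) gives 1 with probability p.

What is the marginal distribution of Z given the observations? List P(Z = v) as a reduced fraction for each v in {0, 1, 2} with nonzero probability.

Enumerate traces; 9 have nonzero weight after conditioning:
  (X=0, Z=0, Y=0) weight 8/165
  (X=0, Z=1, Y=1) weight 4/99
  (X=0, Z=2, Y=1) weight 8/165
  (X=1, Z=0, Y=0) weight 8/165
  (X=1, Z=1, Y=1) weight 4/99
  (X=1, Z=2, Y=1) weight 8/165
  (X=2, Z=0, Y=0) weight 2/55
  (X=2, Z=1, Y=1) weight 1/33
  … 1 more
Group by Z:
  weight(Z=0) = 2/15
  weight(Z=1) = 1/9
  weight(Z=2) = 2/15
Total weight = 2/15 + 1/9 + 2/15 = 17/45
P(Z=0 | obs) = 2/15 / 17/45 = 6/17
P(Z=1 | obs) = 1/9 / 17/45 = 5/17
P(Z=2 | obs) = 2/15 / 17/45 = 6/17

P(Z=0) = 6/17, P(Z=1) = 5/17, P(Z=2) = 6/17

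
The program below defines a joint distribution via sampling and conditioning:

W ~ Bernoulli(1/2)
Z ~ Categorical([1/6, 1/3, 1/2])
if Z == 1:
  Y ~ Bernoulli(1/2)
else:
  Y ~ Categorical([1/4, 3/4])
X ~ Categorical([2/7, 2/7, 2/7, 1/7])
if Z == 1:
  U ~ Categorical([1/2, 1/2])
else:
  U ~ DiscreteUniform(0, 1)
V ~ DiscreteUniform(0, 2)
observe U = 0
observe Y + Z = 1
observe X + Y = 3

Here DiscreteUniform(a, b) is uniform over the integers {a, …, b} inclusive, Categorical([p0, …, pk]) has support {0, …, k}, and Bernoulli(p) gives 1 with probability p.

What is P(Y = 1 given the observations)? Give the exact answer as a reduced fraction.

P(Y = 1 | obs) = 3/5

Enumerate traces; 12 have nonzero weight after conditioning:
  (W=0, Z=0, Y=1, X=2, U=0, V=0) weight 1/336
  (W=0, Z=0, Y=1, X=2, U=0, V=1) weight 1/336
  (W=0, Z=0, Y=1, X=2, U=0, V=2) weight 1/336
  (W=0, Z=1, Y=0, X=3, U=0, V=0) weight 1/504
  (W=0, Z=1, Y=0, X=3, U=0, V=1) weight 1/504
  (W=0, Z=1, Y=0, X=3, U=0, V=2) weight 1/504
  (W=1, Z=0, Y=1, X=2, U=0, V=0) weight 1/336
  (W=1, Z=0, Y=1, X=2, U=0, V=1) weight 1/336
  … 4 more
Group by Y:
  weight(Y=0) = 1/84
  weight(Y=1) = 1/56
Total weight = 1/84 + 1/56 = 5/168
P(Y=0 | obs) = 1/84 / 5/168 = 2/5
P(Y=1 | obs) = 1/56 / 5/168 = 3/5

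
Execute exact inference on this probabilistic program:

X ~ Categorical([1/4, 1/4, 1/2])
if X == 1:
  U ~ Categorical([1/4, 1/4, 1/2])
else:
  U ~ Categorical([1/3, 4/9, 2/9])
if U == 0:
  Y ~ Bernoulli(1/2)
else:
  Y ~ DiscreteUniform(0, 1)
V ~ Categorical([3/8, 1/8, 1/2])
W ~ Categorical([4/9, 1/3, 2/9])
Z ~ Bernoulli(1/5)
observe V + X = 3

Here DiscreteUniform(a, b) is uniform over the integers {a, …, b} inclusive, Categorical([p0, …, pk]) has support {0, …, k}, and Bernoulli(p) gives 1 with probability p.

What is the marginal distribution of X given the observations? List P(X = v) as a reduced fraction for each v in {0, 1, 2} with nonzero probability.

P(X=1) = 2/3, P(X=2) = 1/3

Enumerate traces; 72 have nonzero weight after conditioning:
  (X=1, U=0, Y=0, V=2, W=0, Z=0) weight 1/180
  (X=1, U=0, Y=0, V=2, W=0, Z=1) weight 1/720
  (X=1, U=0, Y=0, V=2, W=1, Z=0) weight 1/240
  (X=1, U=0, Y=0, V=2, W=1, Z=1) weight 1/960
  (X=1, U=0, Y=0, V=2, W=2, Z=0) weight 1/360
  (X=1, U=0, Y=0, V=2, W=2, Z=1) weight 1/1440
  (X=1, U=0, Y=1, V=2, W=0, Z=0) weight 1/180
  (X=1, U=0, Y=1, V=2, W=0, Z=1) weight 1/720
  (X=2, U=0, Y=0, V=1, W=0, Z=0) weight 1/270
  … 63 more
Group by X:
  weight(X=1) = 1/8
  weight(X=2) = 1/16
Total weight = 1/8 + 1/16 = 3/16
P(X=1 | obs) = 1/8 / 3/16 = 2/3
P(X=2 | obs) = 1/16 / 3/16 = 1/3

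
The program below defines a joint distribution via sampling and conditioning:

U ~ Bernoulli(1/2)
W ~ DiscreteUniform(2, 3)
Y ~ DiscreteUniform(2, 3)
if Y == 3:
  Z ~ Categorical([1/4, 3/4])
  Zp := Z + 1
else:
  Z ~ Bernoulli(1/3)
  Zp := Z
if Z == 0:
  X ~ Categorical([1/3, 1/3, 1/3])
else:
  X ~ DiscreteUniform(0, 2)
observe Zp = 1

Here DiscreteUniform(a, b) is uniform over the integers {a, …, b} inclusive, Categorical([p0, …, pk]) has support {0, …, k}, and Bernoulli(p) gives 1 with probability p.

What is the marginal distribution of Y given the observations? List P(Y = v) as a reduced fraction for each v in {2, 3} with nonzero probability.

Enumerate traces; 24 have nonzero weight after conditioning:
  (U=0, W=2, Y=2, Z=1, X=0) weight 1/72
  (U=0, W=2, Y=2, Z=1, X=1) weight 1/72
  (U=0, W=2, Y=2, Z=1, X=2) weight 1/72
  (U=0, W=2, Y=3, Z=0, X=0) weight 1/96
  (U=0, W=2, Y=3, Z=0, X=1) weight 1/96
  (U=0, W=2, Y=3, Z=0, X=2) weight 1/96
  (U=0, W=3, Y=2, Z=1, X=0) weight 1/72
  (U=0, W=3, Y=2, Z=1, X=1) weight 1/72
  … 16 more
Group by Y:
  weight(Y=2) = 1/6
  weight(Y=3) = 1/8
Total weight = 1/6 + 1/8 = 7/24
P(Y=2 | obs) = 1/6 / 7/24 = 4/7
P(Y=3 | obs) = 1/8 / 7/24 = 3/7

P(Y=2) = 4/7, P(Y=3) = 3/7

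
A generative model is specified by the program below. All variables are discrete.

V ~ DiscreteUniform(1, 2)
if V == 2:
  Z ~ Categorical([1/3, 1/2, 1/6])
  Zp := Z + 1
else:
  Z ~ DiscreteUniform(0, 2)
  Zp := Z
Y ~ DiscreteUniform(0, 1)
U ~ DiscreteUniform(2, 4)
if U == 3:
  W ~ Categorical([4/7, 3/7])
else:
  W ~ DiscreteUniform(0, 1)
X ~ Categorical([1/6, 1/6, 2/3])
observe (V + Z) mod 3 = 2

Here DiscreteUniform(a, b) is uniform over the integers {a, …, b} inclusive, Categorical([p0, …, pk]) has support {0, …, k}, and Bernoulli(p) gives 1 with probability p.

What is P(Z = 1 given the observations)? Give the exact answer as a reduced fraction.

P(Z = 1 | obs) = 1/2

Enumerate traces; 72 have nonzero weight after conditioning:
  (V=1, Z=1, Y=0, U=2, W=0, X=0) weight 1/432
  (V=1, Z=1, Y=0, U=2, W=0, X=1) weight 1/432
  (V=1, Z=1, Y=0, U=2, W=0, X=2) weight 1/108
  (V=1, Z=1, Y=0, U=2, W=1, X=0) weight 1/432
  (V=1, Z=1, Y=0, U=2, W=1, X=1) weight 1/432
  (V=1, Z=1, Y=0, U=2, W=1, X=2) weight 1/108
  (V=1, Z=1, Y=0, U=3, W=0, X=0) weight 1/378
  (V=1, Z=1, Y=0, U=3, W=0, X=1) weight 1/378
  (V=2, Z=0, Y=0, U=2, W=0, X=0) weight 1/432
  … 63 more
Group by Z:
  weight(Z=0) = 1/6
  weight(Z=1) = 1/6
Total weight = 1/6 + 1/6 = 1/3
P(Z=0 | obs) = 1/6 / 1/3 = 1/2
P(Z=1 | obs) = 1/6 / 1/3 = 1/2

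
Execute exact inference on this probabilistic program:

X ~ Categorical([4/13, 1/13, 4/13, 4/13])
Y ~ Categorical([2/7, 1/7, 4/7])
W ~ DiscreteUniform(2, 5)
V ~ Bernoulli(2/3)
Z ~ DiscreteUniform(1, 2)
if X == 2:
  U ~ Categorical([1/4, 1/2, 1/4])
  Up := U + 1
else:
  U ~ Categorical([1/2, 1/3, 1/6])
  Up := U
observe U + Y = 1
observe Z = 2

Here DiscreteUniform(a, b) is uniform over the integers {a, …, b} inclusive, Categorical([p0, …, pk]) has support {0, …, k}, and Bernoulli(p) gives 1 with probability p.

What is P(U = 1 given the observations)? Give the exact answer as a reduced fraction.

Enumerate traces; 64 have nonzero weight after conditioning:
  (X=0, Y=0, W=2, V=0, Z=2, U=1) weight 1/819
  (X=0, Y=0, W=2, V=1, Z=2, U=1) weight 2/819
  (X=0, Y=0, W=3, V=0, Z=2, U=1) weight 1/819
  (X=0, Y=0, W=3, V=1, Z=2, U=1) weight 2/819
  (X=0, Y=0, W=4, V=0, Z=2, U=1) weight 1/819
  (X=0, Y=0, W=4, V=1, Z=2, U=1) weight 2/819
  (X=0, Y=0, W=5, V=0, Z=2, U=1) weight 1/819
  (X=0, Y=0, W=5, V=1, Z=2, U=1) weight 2/819
  (X=0, Y=1, W=2, V=0, Z=2, U=0) weight 1/1092
  … 55 more
Group by U:
  weight(U=0) = 11/364
  weight(U=1) = 5/91
Total weight = 11/364 + 5/91 = 31/364
P(U=0 | obs) = 11/364 / 31/364 = 11/31
P(U=1 | obs) = 5/91 / 31/364 = 20/31

P(U = 1 | obs) = 20/31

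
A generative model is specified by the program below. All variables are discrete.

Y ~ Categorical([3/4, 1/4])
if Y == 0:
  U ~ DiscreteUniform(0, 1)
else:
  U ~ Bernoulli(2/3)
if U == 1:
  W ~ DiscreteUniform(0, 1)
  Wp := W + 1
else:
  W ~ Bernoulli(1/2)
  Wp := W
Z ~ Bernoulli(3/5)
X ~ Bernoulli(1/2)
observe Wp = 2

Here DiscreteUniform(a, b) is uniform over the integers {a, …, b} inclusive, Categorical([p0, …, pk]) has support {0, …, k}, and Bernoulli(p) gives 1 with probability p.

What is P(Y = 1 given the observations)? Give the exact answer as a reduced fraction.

P(Y = 1 | obs) = 4/13

Enumerate traces; 8 have nonzero weight after conditioning:
  (Y=0, U=1, W=1, Z=0, X=0) weight 3/80
  (Y=0, U=1, W=1, Z=0, X=1) weight 3/80
  (Y=0, U=1, W=1, Z=1, X=0) weight 9/160
  (Y=0, U=1, W=1, Z=1, X=1) weight 9/160
  (Y=1, U=1, W=1, Z=0, X=0) weight 1/60
  (Y=1, U=1, W=1, Z=0, X=1) weight 1/60
  (Y=1, U=1, W=1, Z=1, X=0) weight 1/40
  (Y=1, U=1, W=1, Z=1, X=1) weight 1/40
Group by Y:
  weight(Y=0) = 3/16
  weight(Y=1) = 1/12
Total weight = 3/16 + 1/12 = 13/48
P(Y=0 | obs) = 3/16 / 13/48 = 9/13
P(Y=1 | obs) = 1/12 / 13/48 = 4/13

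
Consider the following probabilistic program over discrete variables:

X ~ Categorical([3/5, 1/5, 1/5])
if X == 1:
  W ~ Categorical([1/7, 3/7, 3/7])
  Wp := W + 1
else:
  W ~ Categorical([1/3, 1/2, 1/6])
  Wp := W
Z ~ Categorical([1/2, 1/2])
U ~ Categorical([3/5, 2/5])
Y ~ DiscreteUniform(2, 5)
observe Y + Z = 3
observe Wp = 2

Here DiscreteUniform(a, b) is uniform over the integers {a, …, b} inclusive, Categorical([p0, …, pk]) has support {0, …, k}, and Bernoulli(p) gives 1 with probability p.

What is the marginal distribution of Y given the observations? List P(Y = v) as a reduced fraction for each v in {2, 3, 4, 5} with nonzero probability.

P(Y=2) = 1/2, P(Y=3) = 1/2

Enumerate traces; 12 have nonzero weight after conditioning:
  (X=0, W=2, Z=0, U=0, Y=3) weight 3/400
  (X=0, W=2, Z=0, U=1, Y=3) weight 1/200
  (X=0, W=2, Z=1, U=0, Y=2) weight 3/400
  (X=0, W=2, Z=1, U=1, Y=2) weight 1/200
  (X=1, W=1, Z=0, U=0, Y=3) weight 9/1400
  (X=1, W=1, Z=0, U=1, Y=3) weight 3/700
  (X=1, W=1, Z=1, U=0, Y=2) weight 9/1400
  (X=1, W=1, Z=1, U=1, Y=2) weight 3/700
  … 4 more
Group by Y:
  weight(Y=2) = 23/840
  weight(Y=3) = 23/840
Total weight = 23/840 + 23/840 = 23/420
P(Y=2 | obs) = 23/840 / 23/420 = 1/2
P(Y=3 | obs) = 23/840 / 23/420 = 1/2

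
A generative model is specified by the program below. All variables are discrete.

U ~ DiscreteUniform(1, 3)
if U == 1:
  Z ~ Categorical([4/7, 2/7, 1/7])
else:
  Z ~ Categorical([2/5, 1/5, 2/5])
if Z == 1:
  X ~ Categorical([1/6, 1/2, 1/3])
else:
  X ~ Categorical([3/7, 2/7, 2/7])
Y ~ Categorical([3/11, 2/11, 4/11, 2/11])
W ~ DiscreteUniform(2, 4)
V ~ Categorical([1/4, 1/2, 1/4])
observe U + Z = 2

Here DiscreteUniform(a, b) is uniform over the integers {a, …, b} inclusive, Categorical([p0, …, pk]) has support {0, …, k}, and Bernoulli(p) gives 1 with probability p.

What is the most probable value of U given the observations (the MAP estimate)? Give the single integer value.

Enumerate traces; 216 have nonzero weight after conditioning:
  (U=1, Z=1, X=0, Y=0, W=2, V=0) weight 1/2772
  (U=1, Z=1, X=0, Y=0, W=2, V=1) weight 1/1386
  (U=1, Z=1, X=0, Y=0, W=2, V=2) weight 1/2772
  (U=1, Z=1, X=0, Y=0, W=3, V=0) weight 1/2772
  (U=1, Z=1, X=0, Y=0, W=3, V=1) weight 1/1386
  (U=1, Z=1, X=0, Y=0, W=3, V=2) weight 1/2772
  (U=1, Z=1, X=0, Y=0, W=4, V=0) weight 1/2772
  (U=1, Z=1, X=0, Y=0, W=4, V=1) weight 1/1386
  (U=2, Z=0, X=0, Y=0, W=2, V=0) weight 1/770
  … 207 more
Group by U:
  weight(U=1) = 2/21
  weight(U=2) = 2/15
Total weight = 2/21 + 2/15 = 8/35
P(U=1 | obs) = 2/21 / 8/35 = 5/12
P(U=2 | obs) = 2/15 / 8/35 = 7/12
argmax = 2

argmax_v P(U = v | obs) = 2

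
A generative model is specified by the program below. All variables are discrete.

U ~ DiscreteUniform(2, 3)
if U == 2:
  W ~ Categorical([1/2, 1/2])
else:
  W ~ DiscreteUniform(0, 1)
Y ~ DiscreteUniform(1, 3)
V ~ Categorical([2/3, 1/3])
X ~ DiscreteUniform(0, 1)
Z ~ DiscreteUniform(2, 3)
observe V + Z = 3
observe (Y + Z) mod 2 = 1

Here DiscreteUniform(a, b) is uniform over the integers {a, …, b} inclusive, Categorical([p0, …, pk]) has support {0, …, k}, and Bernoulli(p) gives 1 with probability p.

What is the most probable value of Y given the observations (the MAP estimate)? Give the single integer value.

Enumerate traces; 24 have nonzero weight after conditioning:
  (U=2, W=0, Y=1, V=1, X=0, Z=2) weight 1/144
  (U=2, W=0, Y=1, V=1, X=1, Z=2) weight 1/144
  (U=2, W=0, Y=2, V=0, X=0, Z=3) weight 1/72
  (U=2, W=0, Y=2, V=0, X=1, Z=3) weight 1/72
  (U=2, W=0, Y=3, V=1, X=0, Z=2) weight 1/144
  (U=2, W=0, Y=3, V=1, X=1, Z=2) weight 1/144
  (U=2, W=1, Y=1, V=1, X=0, Z=2) weight 1/144
  (U=2, W=1, Y=1, V=1, X=1, Z=2) weight 1/144
  … 16 more
Group by Y:
  weight(Y=1) = 1/18
  weight(Y=2) = 1/9
  weight(Y=3) = 1/18
Total weight = 1/18 + 1/9 + 1/18 = 2/9
P(Y=1 | obs) = 1/18 / 2/9 = 1/4
P(Y=2 | obs) = 1/9 / 2/9 = 1/2
P(Y=3 | obs) = 1/18 / 2/9 = 1/4
argmax = 2

argmax_v P(Y = v | obs) = 2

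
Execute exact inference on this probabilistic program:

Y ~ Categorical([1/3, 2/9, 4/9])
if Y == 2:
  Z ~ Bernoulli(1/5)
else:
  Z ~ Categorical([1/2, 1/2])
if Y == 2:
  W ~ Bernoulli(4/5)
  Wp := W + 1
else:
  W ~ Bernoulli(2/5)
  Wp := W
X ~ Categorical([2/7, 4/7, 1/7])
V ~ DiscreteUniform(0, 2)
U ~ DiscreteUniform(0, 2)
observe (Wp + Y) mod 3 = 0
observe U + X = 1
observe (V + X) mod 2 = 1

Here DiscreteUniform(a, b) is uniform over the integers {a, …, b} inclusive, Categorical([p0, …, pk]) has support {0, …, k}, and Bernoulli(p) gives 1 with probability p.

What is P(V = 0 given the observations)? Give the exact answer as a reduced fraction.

Enumerate traces; 12 have nonzero weight after conditioning:
  (Y=0, Z=0, W=0, X=0, V=1, U=1) weight 1/315
  (Y=0, Z=0, W=0, X=1, V=0, U=0) weight 2/315
  (Y=0, Z=0, W=0, X=1, V=2, U=0) weight 2/315
  (Y=0, Z=1, W=0, X=0, V=1, U=1) weight 1/315
  (Y=0, Z=1, W=0, X=1, V=0, U=0) weight 2/315
  (Y=0, Z=1, W=0, X=1, V=2, U=0) weight 2/315
  (Y=2, Z=0, W=0, X=0, V=1, U=1) weight 32/14175
  (Y=2, Z=0, W=0, X=1, V=0, U=0) weight 64/14175
  … 4 more
Group by V:
  weight(V=0) = 52/2835
  weight(V=1) = 26/2835
  weight(V=2) = 52/2835
Total weight = 52/2835 + 26/2835 + 52/2835 = 26/567
P(V=0 | obs) = 52/2835 / 26/567 = 2/5
P(V=1 | obs) = 26/2835 / 26/567 = 1/5
P(V=2 | obs) = 52/2835 / 26/567 = 2/5

P(V = 0 | obs) = 2/5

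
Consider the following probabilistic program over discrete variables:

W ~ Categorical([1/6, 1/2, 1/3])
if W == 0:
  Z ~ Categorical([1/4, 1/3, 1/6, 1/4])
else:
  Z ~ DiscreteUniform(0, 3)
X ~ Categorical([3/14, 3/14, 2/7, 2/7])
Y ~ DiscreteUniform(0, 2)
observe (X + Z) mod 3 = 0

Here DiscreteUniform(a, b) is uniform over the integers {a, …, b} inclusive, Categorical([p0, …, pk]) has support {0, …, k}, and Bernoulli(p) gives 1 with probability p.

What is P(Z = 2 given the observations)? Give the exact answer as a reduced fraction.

P(Z = 2 | obs) = 51/379

Enumerate traces; 54 have nonzero weight after conditioning:
  (W=0, Z=0, X=0, Y=0) weight 1/336
  (W=0, Z=0, X=0, Y=1) weight 1/336
  (W=0, Z=0, X=0, Y=2) weight 1/336
  (W=0, Z=0, X=3, Y=0) weight 1/252
  (W=0, Z=0, X=3, Y=1) weight 1/252
  (W=0, Z=0, X=3, Y=2) weight 1/252
  (W=0, Z=1, X=2, Y=0) weight 1/189
  (W=0, Z=1, X=2, Y=1) weight 1/189
  (W=0, Z=2, X=1, Y=0) weight 1/504
  (W=0, Z=3, X=0, Y=0) weight 1/336
  … 44 more
Group by Z:
  weight(Z=0) = 1/8
  weight(Z=1) = 19/252
  weight(Z=2) = 17/336
  weight(Z=3) = 1/8
Total weight = 1/8 + 19/252 + 17/336 + 1/8 = 379/1008
P(Z=0 | obs) = 1/8 / 379/1008 = 126/379
P(Z=1 | obs) = 19/252 / 379/1008 = 76/379
P(Z=2 | obs) = 17/336 / 379/1008 = 51/379
P(Z=3 | obs) = 1/8 / 379/1008 = 126/379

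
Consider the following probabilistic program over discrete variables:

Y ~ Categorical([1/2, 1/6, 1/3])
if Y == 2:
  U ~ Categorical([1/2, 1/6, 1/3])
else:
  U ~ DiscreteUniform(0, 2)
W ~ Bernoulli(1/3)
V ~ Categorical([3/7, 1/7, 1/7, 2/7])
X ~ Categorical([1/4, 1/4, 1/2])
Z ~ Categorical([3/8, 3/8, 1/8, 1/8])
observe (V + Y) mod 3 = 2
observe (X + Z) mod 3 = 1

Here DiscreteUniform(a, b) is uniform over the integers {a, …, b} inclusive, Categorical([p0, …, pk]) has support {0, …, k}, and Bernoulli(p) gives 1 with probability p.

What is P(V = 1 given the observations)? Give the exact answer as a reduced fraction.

Enumerate traces; 96 have nonzero weight after conditioning:
  (Y=0, U=0, W=0, V=2, X=0, Z=1) weight 1/672
  (Y=0, U=0, W=0, V=2, X=1, Z=0) weight 1/672
  (Y=0, U=0, W=0, V=2, X=1, Z=3) weight 1/2016
  (Y=0, U=0, W=0, V=2, X=2, Z=2) weight 1/1008
  (Y=0, U=0, W=1, V=2, X=0, Z=1) weight 1/1344
  (Y=0, U=0, W=1, V=2, X=1, Z=0) weight 1/1344
  (Y=0, U=0, W=1, V=2, X=1, Z=3) weight 1/4032
  (Y=0, U=0, W=1, V=2, X=2, Z=2) weight 1/2016
  (Y=1, U=0, W=0, V=1, X=0, Z=1) weight 1/2016
  (Y=2, U=0, W=0, V=0, X=0, Z=1) weight 1/224
  … 86 more
Group by V:
  weight(V=0) = 9/224
  weight(V=1) = 3/448
  weight(V=2) = 9/448
  weight(V=3) = 3/112
Total weight = 9/224 + 3/448 + 9/448 + 3/112 = 3/32
P(V=0 | obs) = 9/224 / 3/32 = 3/7
P(V=1 | obs) = 3/448 / 3/32 = 1/14
P(V=2 | obs) = 9/448 / 3/32 = 3/14
P(V=3 | obs) = 3/112 / 3/32 = 2/7

P(V = 1 | obs) = 1/14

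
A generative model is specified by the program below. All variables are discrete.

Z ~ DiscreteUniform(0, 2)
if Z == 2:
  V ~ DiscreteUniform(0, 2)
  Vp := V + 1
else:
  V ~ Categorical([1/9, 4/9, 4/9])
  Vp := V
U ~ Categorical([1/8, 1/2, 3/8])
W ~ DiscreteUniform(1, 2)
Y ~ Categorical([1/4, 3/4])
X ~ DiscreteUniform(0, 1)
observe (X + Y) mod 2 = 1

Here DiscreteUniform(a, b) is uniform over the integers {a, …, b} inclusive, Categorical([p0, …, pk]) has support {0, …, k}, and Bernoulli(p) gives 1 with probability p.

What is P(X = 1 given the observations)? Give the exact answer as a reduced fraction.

P(X = 1 | obs) = 1/4

Enumerate traces; 108 have nonzero weight after conditioning:
  (Z=0, V=0, U=0, W=1, Y=0, X=1) weight 1/3456
  (Z=0, V=0, U=0, W=1, Y=1, X=0) weight 1/1152
  (Z=0, V=0, U=0, W=2, Y=0, X=1) weight 1/3456
  (Z=0, V=0, U=0, W=2, Y=1, X=0) weight 1/1152
  (Z=0, V=0, U=1, W=1, Y=0, X=1) weight 1/864
  (Z=0, V=0, U=1, W=1, Y=1, X=0) weight 1/288
  (Z=0, V=0, U=1, W=2, Y=0, X=1) weight 1/864
  (Z=0, V=0, U=1, W=2, Y=1, X=0) weight 1/288
  … 100 more
Group by X:
  weight(X=0) = 3/8
  weight(X=1) = 1/8
Total weight = 3/8 + 1/8 = 1/2
P(X=0 | obs) = 3/8 / 1/2 = 3/4
P(X=1 | obs) = 1/8 / 1/2 = 1/4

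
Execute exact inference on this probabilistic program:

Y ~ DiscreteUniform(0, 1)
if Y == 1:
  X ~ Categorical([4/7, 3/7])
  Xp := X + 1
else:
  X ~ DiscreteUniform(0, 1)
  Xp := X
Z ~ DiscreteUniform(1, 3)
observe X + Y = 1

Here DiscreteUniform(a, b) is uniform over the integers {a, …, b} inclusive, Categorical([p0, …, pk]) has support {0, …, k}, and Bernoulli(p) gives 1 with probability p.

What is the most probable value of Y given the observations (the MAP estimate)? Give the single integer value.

Enumerate traces; 6 have nonzero weight after conditioning:
  (Y=0, X=1, Z=1) weight 1/12
  (Y=0, X=1, Z=2) weight 1/12
  (Y=0, X=1, Z=3) weight 1/12
  (Y=1, X=0, Z=1) weight 2/21
  (Y=1, X=0, Z=2) weight 2/21
  (Y=1, X=0, Z=3) weight 2/21
Group by Y:
  weight(Y=0) = 1/4
  weight(Y=1) = 2/7
Total weight = 1/4 + 2/7 = 15/28
P(Y=0 | obs) = 1/4 / 15/28 = 7/15
P(Y=1 | obs) = 2/7 / 15/28 = 8/15
argmax = 1

argmax_v P(Y = v | obs) = 1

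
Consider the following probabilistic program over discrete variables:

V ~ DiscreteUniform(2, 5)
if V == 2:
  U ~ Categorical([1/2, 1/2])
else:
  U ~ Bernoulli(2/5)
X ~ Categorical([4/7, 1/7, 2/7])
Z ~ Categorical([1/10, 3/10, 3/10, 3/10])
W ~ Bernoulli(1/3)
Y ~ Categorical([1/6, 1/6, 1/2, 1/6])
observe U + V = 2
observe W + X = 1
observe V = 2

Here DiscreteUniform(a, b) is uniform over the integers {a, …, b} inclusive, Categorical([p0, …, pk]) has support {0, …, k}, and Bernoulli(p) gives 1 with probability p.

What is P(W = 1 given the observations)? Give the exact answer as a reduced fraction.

P(W = 1 | obs) = 2/3

Enumerate traces; 32 have nonzero weight after conditioning:
  (V=2, U=0, X=0, Z=0, W=1, Y=0) weight 1/2520
  (V=2, U=0, X=0, Z=0, W=1, Y=1) weight 1/2520
  (V=2, U=0, X=0, Z=0, W=1, Y=2) weight 1/840
  (V=2, U=0, X=0, Z=0, W=1, Y=3) weight 1/2520
  (V=2, U=0, X=0, Z=1, W=1, Y=0) weight 1/840
  (V=2, U=0, X=0, Z=1, W=1, Y=1) weight 1/840
  (V=2, U=0, X=0, Z=1, W=1, Y=2) weight 1/280
  (V=2, U=0, X=0, Z=1, W=1, Y=3) weight 1/840
  (V=2, U=0, X=1, Z=0, W=0, Y=0) weight 1/5040
  … 23 more
Group by W:
  weight(W=0) = 1/84
  weight(W=1) = 1/42
Total weight = 1/84 + 1/42 = 1/28
P(W=0 | obs) = 1/84 / 1/28 = 1/3
P(W=1 | obs) = 1/42 / 1/28 = 2/3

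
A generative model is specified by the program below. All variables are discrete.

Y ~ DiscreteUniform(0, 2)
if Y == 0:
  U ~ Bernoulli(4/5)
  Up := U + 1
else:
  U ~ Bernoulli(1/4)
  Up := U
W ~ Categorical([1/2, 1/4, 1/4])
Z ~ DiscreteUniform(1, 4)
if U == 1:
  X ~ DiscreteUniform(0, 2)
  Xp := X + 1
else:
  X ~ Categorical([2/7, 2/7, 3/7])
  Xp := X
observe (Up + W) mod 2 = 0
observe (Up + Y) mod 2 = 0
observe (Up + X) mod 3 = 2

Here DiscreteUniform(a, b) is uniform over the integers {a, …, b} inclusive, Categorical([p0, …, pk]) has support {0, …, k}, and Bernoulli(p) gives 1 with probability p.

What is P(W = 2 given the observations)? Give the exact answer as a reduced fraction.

P(W = 2 | obs) = 247/776

Enumerate traces; 20 have nonzero weight after conditioning:
  (Y=0, U=1, W=0, Z=1, X=0) weight 1/90
  (Y=0, U=1, W=0, Z=2, X=0) weight 1/90
  (Y=0, U=1, W=0, Z=3, X=0) weight 1/90
  (Y=0, U=1, W=0, Z=4, X=0) weight 1/90
  (Y=0, U=1, W=2, Z=1, X=0) weight 1/180
  (Y=0, U=1, W=2, Z=2, X=0) weight 1/180
  (Y=0, U=1, W=2, Z=3, X=0) weight 1/180
  (Y=0, U=1, W=2, Z=4, X=0) weight 1/180
  (Y=1, U=1, W=1, Z=1, X=1) weight 1/576
  … 11 more
Group by W:
  weight(W=0) = 247/2520
  weight(W=1) = 1/144
  weight(W=2) = 247/5040
Total weight = 247/2520 + 1/144 + 247/5040 = 97/630
P(W=0 | obs) = 247/2520 / 97/630 = 247/388
P(W=1 | obs) = 1/144 / 97/630 = 35/776
P(W=2 | obs) = 247/5040 / 97/630 = 247/776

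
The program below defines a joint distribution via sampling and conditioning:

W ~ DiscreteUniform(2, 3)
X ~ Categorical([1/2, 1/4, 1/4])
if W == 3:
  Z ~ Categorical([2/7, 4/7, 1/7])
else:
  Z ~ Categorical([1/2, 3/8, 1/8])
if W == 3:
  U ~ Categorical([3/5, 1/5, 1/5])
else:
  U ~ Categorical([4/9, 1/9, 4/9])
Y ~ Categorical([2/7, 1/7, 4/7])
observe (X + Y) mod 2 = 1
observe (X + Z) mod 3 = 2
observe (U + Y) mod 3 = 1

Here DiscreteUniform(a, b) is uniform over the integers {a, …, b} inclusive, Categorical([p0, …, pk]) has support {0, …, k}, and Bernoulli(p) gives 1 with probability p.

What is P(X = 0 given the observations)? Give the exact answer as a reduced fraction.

P(X = 0 | obs) = 356/2661

Enumerate traces; 8 have nonzero weight after conditioning:
  (W=2, X=0, Z=2, U=0, Y=1) weight 1/504
  (W=2, X=1, Z=1, U=1, Y=0) weight 1/672
  (W=2, X=1, Z=1, U=2, Y=2) weight 1/84
  (W=2, X=2, Z=0, U=0, Y=1) weight 1/252
  (W=3, X=0, Z=2, U=0, Y=1) weight 3/980
  (W=3, X=1, Z=1, U=1, Y=0) weight 1/245
  (W=3, X=1, Z=1, U=2, Y=2) weight 2/245
  (W=3, X=2, Z=0, U=0, Y=1) weight 3/980
Group by X:
  weight(X=0) = 89/17640
  weight(X=1) = 201/7840
  weight(X=2) = 31/4410
Total weight = 89/17640 + 201/7840 + 31/4410 = 887/23520
P(X=0 | obs) = 89/17640 / 887/23520 = 356/2661
P(X=1 | obs) = 201/7840 / 887/23520 = 603/887
P(X=2 | obs) = 31/4410 / 887/23520 = 496/2661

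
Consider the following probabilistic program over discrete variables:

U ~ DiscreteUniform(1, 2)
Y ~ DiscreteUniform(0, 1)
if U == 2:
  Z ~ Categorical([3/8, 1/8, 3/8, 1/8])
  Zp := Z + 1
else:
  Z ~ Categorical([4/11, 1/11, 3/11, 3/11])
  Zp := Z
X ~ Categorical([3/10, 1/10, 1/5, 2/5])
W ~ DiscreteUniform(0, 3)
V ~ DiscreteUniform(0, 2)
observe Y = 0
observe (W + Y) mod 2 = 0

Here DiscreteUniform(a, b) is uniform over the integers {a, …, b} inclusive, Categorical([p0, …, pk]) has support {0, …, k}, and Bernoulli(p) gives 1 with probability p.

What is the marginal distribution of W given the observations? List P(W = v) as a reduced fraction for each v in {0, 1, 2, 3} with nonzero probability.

Enumerate traces; 192 have nonzero weight after conditioning:
  (U=1, Y=0, Z=0, X=0, W=0, V=0) weight 1/440
  (U=1, Y=0, Z=0, X=0, W=0, V=1) weight 1/440
  (U=1, Y=0, Z=0, X=0, W=0, V=2) weight 1/440
  (U=1, Y=0, Z=0, X=0, W=2, V=0) weight 1/440
  (U=1, Y=0, Z=0, X=0, W=2, V=1) weight 1/440
  (U=1, Y=0, Z=0, X=0, W=2, V=2) weight 1/440
  (U=1, Y=0, Z=0, X=1, W=0, V=0) weight 1/1320
  (U=1, Y=0, Z=0, X=1, W=0, V=1) weight 1/1320
  … 184 more
Group by W:
  weight(W=0) = 1/8
  weight(W=2) = 1/8
Total weight = 1/8 + 1/8 = 1/4
P(W=0 | obs) = 1/8 / 1/4 = 1/2
P(W=2 | obs) = 1/8 / 1/4 = 1/2

P(W=0) = 1/2, P(W=2) = 1/2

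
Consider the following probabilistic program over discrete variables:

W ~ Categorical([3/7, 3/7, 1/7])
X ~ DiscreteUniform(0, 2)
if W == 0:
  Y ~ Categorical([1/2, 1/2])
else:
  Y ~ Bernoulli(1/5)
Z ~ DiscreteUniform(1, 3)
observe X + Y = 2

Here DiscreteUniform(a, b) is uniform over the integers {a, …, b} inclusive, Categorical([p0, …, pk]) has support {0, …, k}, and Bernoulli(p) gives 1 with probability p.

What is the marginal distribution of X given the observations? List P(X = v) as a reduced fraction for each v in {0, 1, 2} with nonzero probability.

P(X=1) = 23/70, P(X=2) = 47/70

Enumerate traces; 18 have nonzero weight after conditioning:
  (W=0, X=1, Y=1, Z=1) weight 1/42
  (W=0, X=1, Y=1, Z=2) weight 1/42
  (W=0, X=1, Y=1, Z=3) weight 1/42
  (W=0, X=2, Y=0, Z=1) weight 1/42
  (W=0, X=2, Y=0, Z=2) weight 1/42
  (W=0, X=2, Y=0, Z=3) weight 1/42
  (W=1, X=1, Y=1, Z=1) weight 1/105
  (W=1, X=1, Y=1, Z=2) weight 1/105
  … 10 more
Group by X:
  weight(X=1) = 23/210
  weight(X=2) = 47/210
Total weight = 23/210 + 47/210 = 1/3
P(X=1 | obs) = 23/210 / 1/3 = 23/70
P(X=2 | obs) = 47/210 / 1/3 = 47/70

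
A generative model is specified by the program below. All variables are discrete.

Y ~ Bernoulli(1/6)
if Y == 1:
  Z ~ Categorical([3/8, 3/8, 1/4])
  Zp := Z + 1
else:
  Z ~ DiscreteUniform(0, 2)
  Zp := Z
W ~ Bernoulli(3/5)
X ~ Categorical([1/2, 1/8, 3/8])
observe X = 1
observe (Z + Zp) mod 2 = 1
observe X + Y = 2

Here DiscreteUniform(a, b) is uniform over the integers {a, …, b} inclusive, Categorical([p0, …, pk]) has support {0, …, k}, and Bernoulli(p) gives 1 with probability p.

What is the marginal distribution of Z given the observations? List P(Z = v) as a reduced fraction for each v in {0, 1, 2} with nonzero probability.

Enumerate traces; 6 have nonzero weight after conditioning:
  (Y=1, Z=0, W=0, X=1) weight 1/320
  (Y=1, Z=0, W=1, X=1) weight 3/640
  (Y=1, Z=1, W=0, X=1) weight 1/320
  (Y=1, Z=1, W=1, X=1) weight 3/640
  (Y=1, Z=2, W=0, X=1) weight 1/480
  (Y=1, Z=2, W=1, X=1) weight 1/320
Group by Z:
  weight(Z=0) = 1/128
  weight(Z=1) = 1/128
  weight(Z=2) = 1/192
Total weight = 1/128 + 1/128 + 1/192 = 1/48
P(Z=0 | obs) = 1/128 / 1/48 = 3/8
P(Z=1 | obs) = 1/128 / 1/48 = 3/8
P(Z=2 | obs) = 1/192 / 1/48 = 1/4

P(Z=0) = 3/8, P(Z=1) = 3/8, P(Z=2) = 1/4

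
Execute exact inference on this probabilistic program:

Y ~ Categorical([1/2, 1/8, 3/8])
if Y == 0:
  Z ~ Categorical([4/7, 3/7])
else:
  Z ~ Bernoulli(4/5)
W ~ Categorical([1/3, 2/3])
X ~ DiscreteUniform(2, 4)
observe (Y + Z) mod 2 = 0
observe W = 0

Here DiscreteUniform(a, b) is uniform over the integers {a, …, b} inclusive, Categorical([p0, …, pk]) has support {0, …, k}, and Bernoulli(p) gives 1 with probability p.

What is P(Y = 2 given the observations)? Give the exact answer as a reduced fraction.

Enumerate traces; 9 have nonzero weight after conditioning:
  (Y=0, Z=0, W=0, X=2) weight 2/63
  (Y=0, Z=0, W=0, X=3) weight 2/63
  (Y=0, Z=0, W=0, X=4) weight 2/63
  (Y=1, Z=1, W=0, X=2) weight 1/90
  (Y=1, Z=1, W=0, X=3) weight 1/90
  (Y=1, Z=1, W=0, X=4) weight 1/90
  (Y=2, Z=0, W=0, X=2) weight 1/120
  (Y=2, Z=0, W=0, X=3) weight 1/120
  … 1 more
Group by Y:
  weight(Y=0) = 2/21
  weight(Y=1) = 1/30
  weight(Y=2) = 1/40
Total weight = 2/21 + 1/30 + 1/40 = 43/280
P(Y=0 | obs) = 2/21 / 43/280 = 80/129
P(Y=1 | obs) = 1/30 / 43/280 = 28/129
P(Y=2 | obs) = 1/40 / 43/280 = 7/43

P(Y = 2 | obs) = 7/43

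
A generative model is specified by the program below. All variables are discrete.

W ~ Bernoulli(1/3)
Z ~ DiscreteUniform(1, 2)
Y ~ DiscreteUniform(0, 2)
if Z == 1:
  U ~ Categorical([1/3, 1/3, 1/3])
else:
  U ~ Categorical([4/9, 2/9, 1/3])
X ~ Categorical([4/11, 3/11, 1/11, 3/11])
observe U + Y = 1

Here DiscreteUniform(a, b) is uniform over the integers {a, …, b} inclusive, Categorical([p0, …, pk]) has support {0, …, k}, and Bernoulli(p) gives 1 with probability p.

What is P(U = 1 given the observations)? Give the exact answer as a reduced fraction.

P(U = 1 | obs) = 5/12

Enumerate traces; 32 have nonzero weight after conditioning:
  (W=0, Z=1, Y=0, U=1, X=0) weight 4/297
  (W=0, Z=1, Y=0, U=1, X=1) weight 1/99
  (W=0, Z=1, Y=0, U=1, X=2) weight 1/297
  (W=0, Z=1, Y=0, U=1, X=3) weight 1/99
  (W=0, Z=1, Y=1, U=0, X=0) weight 4/297
  (W=0, Z=1, Y=1, U=0, X=1) weight 1/99
  (W=0, Z=1, Y=1, U=0, X=2) weight 1/297
  (W=0, Z=1, Y=1, U=0, X=3) weight 1/99
  … 24 more
Group by U:
  weight(U=0) = 7/54
  weight(U=1) = 5/54
Total weight = 7/54 + 5/54 = 2/9
P(U=0 | obs) = 7/54 / 2/9 = 7/12
P(U=1 | obs) = 5/54 / 2/9 = 5/12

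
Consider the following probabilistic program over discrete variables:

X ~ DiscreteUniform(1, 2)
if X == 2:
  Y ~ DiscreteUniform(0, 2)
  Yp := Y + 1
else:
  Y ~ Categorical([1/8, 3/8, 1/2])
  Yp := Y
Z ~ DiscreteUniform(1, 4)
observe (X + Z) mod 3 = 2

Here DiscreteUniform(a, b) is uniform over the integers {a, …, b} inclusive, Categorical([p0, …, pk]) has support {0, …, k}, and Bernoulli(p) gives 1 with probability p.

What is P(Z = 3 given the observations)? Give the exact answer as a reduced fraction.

Enumerate traces; 9 have nonzero weight after conditioning:
  (X=1, Y=0, Z=1) weight 1/64
  (X=1, Y=0, Z=4) weight 1/64
  (X=1, Y=1, Z=1) weight 3/64
  (X=1, Y=1, Z=4) weight 3/64
  (X=1, Y=2, Z=1) weight 1/16
  (X=1, Y=2, Z=4) weight 1/16
  (X=2, Y=0, Z=3) weight 1/24
  (X=2, Y=1, Z=3) weight 1/24
  … 1 more
Group by Z:
  weight(Z=1) = 1/8
  weight(Z=3) = 1/8
  weight(Z=4) = 1/8
Total weight = 1/8 + 1/8 + 1/8 = 3/8
P(Z=1 | obs) = 1/8 / 3/8 = 1/3
P(Z=3 | obs) = 1/8 / 3/8 = 1/3
P(Z=4 | obs) = 1/8 / 3/8 = 1/3

P(Z = 3 | obs) = 1/3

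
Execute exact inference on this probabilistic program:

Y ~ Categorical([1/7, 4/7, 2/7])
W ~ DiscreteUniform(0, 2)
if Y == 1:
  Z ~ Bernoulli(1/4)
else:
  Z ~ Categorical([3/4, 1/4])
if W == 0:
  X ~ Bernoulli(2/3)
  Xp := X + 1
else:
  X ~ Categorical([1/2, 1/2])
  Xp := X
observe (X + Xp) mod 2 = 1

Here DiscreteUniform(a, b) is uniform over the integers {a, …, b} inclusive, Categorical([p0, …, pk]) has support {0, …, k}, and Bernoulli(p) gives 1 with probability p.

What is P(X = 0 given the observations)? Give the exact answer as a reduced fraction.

Enumerate traces; 12 have nonzero weight after conditioning:
  (Y=0, W=0, Z=0, X=0) weight 1/84
  (Y=0, W=0, Z=0, X=1) weight 1/42
  (Y=0, W=0, Z=1, X=0) weight 1/252
  (Y=0, W=0, Z=1, X=1) weight 1/126
  (Y=1, W=0, Z=0, X=0) weight 1/21
  (Y=1, W=0, Z=0, X=1) weight 2/21
  (Y=1, W=0, Z=1, X=0) weight 1/63
  (Y=1, W=0, Z=1, X=1) weight 2/63
  … 4 more
Group by X:
  weight(X=0) = 1/9
  weight(X=1) = 2/9
Total weight = 1/9 + 2/9 = 1/3
P(X=0 | obs) = 1/9 / 1/3 = 1/3
P(X=1 | obs) = 2/9 / 1/3 = 2/3

P(X = 0 | obs) = 1/3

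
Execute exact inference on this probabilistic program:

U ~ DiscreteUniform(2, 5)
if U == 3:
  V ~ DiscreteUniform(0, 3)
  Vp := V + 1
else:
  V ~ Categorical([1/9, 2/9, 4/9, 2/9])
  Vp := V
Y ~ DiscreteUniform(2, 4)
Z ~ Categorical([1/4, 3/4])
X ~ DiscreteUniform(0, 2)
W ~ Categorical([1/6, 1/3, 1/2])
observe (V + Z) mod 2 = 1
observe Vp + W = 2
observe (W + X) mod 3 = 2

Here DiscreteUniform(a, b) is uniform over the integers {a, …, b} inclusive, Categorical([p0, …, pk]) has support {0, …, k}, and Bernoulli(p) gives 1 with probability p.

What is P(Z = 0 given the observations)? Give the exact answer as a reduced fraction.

Enumerate traces; 33 have nonzero weight after conditioning:
  (U=2, V=0, Y=2, Z=1, X=0, W=2) weight 1/864
  (U=2, V=0, Y=3, Z=1, X=0, W=2) weight 1/864
  (U=2, V=0, Y=4, Z=1, X=0, W=2) weight 1/864
  (U=2, V=1, Y=2, Z=0, X=1, W=1) weight 1/1944
  (U=2, V=1, Y=3, Z=0, X=1, W=1) weight 1/1944
  (U=2, V=1, Y=4, Z=0, X=1, W=1) weight 1/1944
  (U=2, V=2, Y=2, Z=1, X=2, W=0) weight 1/648
  (U=2, V=2, Y=3, Z=1, X=2, W=0) weight 1/648
  … 25 more
Group by Z:
  weight(Z=0) = 19/3456
  weight(Z=1) = 17/576
Total weight = 19/3456 + 17/576 = 121/3456
P(Z=0 | obs) = 19/3456 / 121/3456 = 19/121
P(Z=1 | obs) = 17/576 / 121/3456 = 102/121

P(Z = 0 | obs) = 19/121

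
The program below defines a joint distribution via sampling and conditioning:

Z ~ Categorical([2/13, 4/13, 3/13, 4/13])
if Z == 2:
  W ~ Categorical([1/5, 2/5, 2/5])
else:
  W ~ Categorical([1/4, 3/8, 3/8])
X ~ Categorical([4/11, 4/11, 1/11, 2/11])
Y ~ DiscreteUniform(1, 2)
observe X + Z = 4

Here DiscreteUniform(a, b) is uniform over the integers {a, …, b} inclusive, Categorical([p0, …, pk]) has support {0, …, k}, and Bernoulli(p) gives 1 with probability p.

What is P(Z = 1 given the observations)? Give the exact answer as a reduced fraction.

Enumerate traces; 18 have nonzero weight after conditioning:
  (Z=1, W=0, X=3, Y=1) weight 1/143
  (Z=1, W=0, X=3, Y=2) weight 1/143
  (Z=1, W=1, X=3, Y=1) weight 3/286
  (Z=1, W=1, X=3, Y=2) weight 3/286
  (Z=1, W=2, X=3, Y=1) weight 3/286
  (Z=1, W=2, X=3, Y=2) weight 3/286
  (Z=2, W=0, X=2, Y=1) weight 3/1430
  (Z=2, W=0, X=2, Y=2) weight 3/1430
  (Z=3, W=0, X=1, Y=1) weight 2/143
  … 9 more
Group by Z:
  weight(Z=1) = 8/143
  weight(Z=2) = 3/143
  weight(Z=3) = 16/143
Total weight = 8/143 + 3/143 + 16/143 = 27/143
P(Z=1 | obs) = 8/143 / 27/143 = 8/27
P(Z=2 | obs) = 3/143 / 27/143 = 1/9
P(Z=3 | obs) = 16/143 / 27/143 = 16/27

P(Z = 1 | obs) = 8/27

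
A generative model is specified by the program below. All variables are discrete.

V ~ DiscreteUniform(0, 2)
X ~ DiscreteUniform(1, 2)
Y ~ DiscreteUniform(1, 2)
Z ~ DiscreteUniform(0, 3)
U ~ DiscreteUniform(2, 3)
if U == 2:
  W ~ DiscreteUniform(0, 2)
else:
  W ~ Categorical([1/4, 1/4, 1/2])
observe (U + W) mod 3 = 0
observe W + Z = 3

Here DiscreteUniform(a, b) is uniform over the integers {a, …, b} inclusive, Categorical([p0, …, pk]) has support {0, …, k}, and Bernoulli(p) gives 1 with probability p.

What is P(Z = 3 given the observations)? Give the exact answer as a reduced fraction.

Enumerate traces; 24 have nonzero weight after conditioning:
  (V=0, X=1, Y=1, Z=2, U=2, W=1) weight 1/288
  (V=0, X=1, Y=1, Z=3, U=3, W=0) weight 1/384
  (V=0, X=1, Y=2, Z=2, U=2, W=1) weight 1/288
  (V=0, X=1, Y=2, Z=3, U=3, W=0) weight 1/384
  (V=0, X=2, Y=1, Z=2, U=2, W=1) weight 1/288
  (V=0, X=2, Y=1, Z=3, U=3, W=0) weight 1/384
  (V=0, X=2, Y=2, Z=2, U=2, W=1) weight 1/288
  (V=0, X=2, Y=2, Z=3, U=3, W=0) weight 1/384
  … 16 more
Group by Z:
  weight(Z=2) = 1/24
  weight(Z=3) = 1/32
Total weight = 1/24 + 1/32 = 7/96
P(Z=2 | obs) = 1/24 / 7/96 = 4/7
P(Z=3 | obs) = 1/32 / 7/96 = 3/7

P(Z = 3 | obs) = 3/7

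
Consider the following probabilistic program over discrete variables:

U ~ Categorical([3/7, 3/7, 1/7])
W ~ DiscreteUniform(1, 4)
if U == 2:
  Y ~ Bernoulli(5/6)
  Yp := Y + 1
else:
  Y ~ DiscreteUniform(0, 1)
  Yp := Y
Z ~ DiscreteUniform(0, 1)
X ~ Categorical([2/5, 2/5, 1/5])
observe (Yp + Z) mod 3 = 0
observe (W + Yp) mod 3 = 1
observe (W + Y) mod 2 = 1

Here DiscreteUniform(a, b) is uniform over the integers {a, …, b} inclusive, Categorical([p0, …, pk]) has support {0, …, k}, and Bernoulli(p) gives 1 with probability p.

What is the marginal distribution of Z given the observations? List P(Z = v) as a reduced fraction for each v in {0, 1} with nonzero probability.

Enumerate traces; 9 have nonzero weight after conditioning:
  (U=0, W=1, Y=0, Z=0, X=0) weight 3/280
  (U=0, W=1, Y=0, Z=0, X=1) weight 3/280
  (U=0, W=1, Y=0, Z=0, X=2) weight 3/560
  (U=1, W=1, Y=0, Z=0, X=0) weight 3/280
  (U=1, W=1, Y=0, Z=0, X=1) weight 3/280
  (U=1, W=1, Y=0, Z=0, X=2) weight 3/560
  (U=2, W=2, Y=1, Z=1, X=0) weight 1/168
  (U=2, W=2, Y=1, Z=1, X=1) weight 1/168
  … 1 more
Group by Z:
  weight(Z=0) = 3/56
  weight(Z=1) = 5/336
Total weight = 3/56 + 5/336 = 23/336
P(Z=0 | obs) = 3/56 / 23/336 = 18/23
P(Z=1 | obs) = 5/336 / 23/336 = 5/23

P(Z=0) = 18/23, P(Z=1) = 5/23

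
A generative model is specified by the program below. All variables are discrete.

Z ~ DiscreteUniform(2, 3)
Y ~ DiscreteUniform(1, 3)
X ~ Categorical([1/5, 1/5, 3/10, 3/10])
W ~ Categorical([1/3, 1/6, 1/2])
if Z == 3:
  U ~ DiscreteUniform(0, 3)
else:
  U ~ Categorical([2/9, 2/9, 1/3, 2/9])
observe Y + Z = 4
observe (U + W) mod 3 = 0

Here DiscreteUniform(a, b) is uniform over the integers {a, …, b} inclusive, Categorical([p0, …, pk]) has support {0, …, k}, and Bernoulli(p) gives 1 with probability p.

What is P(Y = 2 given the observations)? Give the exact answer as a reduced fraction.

Enumerate traces; 32 have nonzero weight after conditioning:
  (Z=2, Y=2, X=0, W=0, U=0) weight 1/405
  (Z=2, Y=2, X=0, W=0, U=3) weight 1/405
  (Z=2, Y=2, X=0, W=1, U=2) weight 1/540
  (Z=2, Y=2, X=0, W=2, U=1) weight 1/270
  (Z=2, Y=2, X=1, W=0, U=0) weight 1/405
  (Z=2, Y=2, X=1, W=0, U=3) weight 1/405
  (Z=2, Y=2, X=1, W=1, U=2) weight 1/540
  (Z=2, Y=2, X=1, W=2, U=1) weight 1/270
  (Z=3, Y=1, X=0, W=0, U=0) weight 1/360
  … 23 more
Group by Y:
  weight(Y=1) = 1/18
  weight(Y=2) = 17/324
Total weight = 1/18 + 17/324 = 35/324
P(Y=1 | obs) = 1/18 / 35/324 = 18/35
P(Y=2 | obs) = 17/324 / 35/324 = 17/35

P(Y = 2 | obs) = 17/35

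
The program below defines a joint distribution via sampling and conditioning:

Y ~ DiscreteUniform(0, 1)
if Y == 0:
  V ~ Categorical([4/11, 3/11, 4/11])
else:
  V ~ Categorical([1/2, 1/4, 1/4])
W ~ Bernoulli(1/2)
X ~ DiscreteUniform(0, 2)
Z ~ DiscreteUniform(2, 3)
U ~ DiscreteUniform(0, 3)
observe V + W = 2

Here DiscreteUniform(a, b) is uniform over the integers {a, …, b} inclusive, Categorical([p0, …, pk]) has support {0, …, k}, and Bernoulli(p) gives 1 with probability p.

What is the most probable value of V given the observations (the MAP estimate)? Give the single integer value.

argmax_v P(V = v | obs) = 2

Enumerate traces; 96 have nonzero weight after conditioning:
  (Y=0, V=1, W=1, X=0, Z=2, U=0) weight 1/352
  (Y=0, V=1, W=1, X=0, Z=2, U=1) weight 1/352
  (Y=0, V=1, W=1, X=0, Z=2, U=2) weight 1/352
  (Y=0, V=1, W=1, X=0, Z=2, U=3) weight 1/352
  (Y=0, V=1, W=1, X=0, Z=3, U=0) weight 1/352
  (Y=0, V=1, W=1, X=0, Z=3, U=1) weight 1/352
  (Y=0, V=1, W=1, X=0, Z=3, U=2) weight 1/352
  (Y=0, V=1, W=1, X=0, Z=3, U=3) weight 1/352
  (Y=0, V=2, W=0, X=0, Z=2, U=0) weight 1/264
  … 87 more
Group by V:
  weight(V=1) = 23/176
  weight(V=2) = 27/176
Total weight = 23/176 + 27/176 = 25/88
P(V=1 | obs) = 23/176 / 25/88 = 23/50
P(V=2 | obs) = 27/176 / 25/88 = 27/50
argmax = 2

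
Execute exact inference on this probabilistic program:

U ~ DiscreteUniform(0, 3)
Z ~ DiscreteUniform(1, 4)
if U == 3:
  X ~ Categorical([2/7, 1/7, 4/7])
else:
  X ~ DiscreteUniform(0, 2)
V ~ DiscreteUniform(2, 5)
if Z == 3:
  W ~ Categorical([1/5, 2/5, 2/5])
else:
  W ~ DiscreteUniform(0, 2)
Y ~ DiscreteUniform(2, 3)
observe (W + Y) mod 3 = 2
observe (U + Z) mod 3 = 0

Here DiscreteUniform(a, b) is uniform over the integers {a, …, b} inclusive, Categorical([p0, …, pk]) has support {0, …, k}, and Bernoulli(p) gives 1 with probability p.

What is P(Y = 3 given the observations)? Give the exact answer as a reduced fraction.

Enumerate traces; 120 have nonzero weight after conditioning:
  (U=0, Z=3, X=0, V=2, W=0, Y=2) weight 1/1920
  (U=0, Z=3, X=0, V=2, W=2, Y=3) weight 1/960
  (U=0, Z=3, X=0, V=3, W=0, Y=2) weight 1/1920
  (U=0, Z=3, X=0, V=3, W=2, Y=3) weight 1/960
  (U=0, Z=3, X=0, V=4, W=0, Y=2) weight 1/1920
  (U=0, Z=3, X=0, V=4, W=2, Y=3) weight 1/960
  (U=0, Z=3, X=0, V=5, W=0, Y=2) weight 1/1920
  (U=0, Z=3, X=0, V=5, W=2, Y=3) weight 1/960
  … 112 more
Group by Y:
  weight(Y=2) = 7/160
  weight(Y=3) = 9/160
Total weight = 7/160 + 9/160 = 1/10
P(Y=2 | obs) = 7/160 / 1/10 = 7/16
P(Y=3 | obs) = 9/160 / 1/10 = 9/16

P(Y = 3 | obs) = 9/16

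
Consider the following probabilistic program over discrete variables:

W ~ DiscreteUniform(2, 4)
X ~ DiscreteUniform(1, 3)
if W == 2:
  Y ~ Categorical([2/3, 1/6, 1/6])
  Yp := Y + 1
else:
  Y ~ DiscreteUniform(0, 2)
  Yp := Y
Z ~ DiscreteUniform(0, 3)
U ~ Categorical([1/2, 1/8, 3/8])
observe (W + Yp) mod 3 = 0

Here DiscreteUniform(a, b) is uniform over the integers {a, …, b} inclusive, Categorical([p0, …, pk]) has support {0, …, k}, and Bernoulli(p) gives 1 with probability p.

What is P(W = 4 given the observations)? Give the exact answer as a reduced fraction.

Enumerate traces; 108 have nonzero weight after conditioning:
  (W=2, X=1, Y=0, Z=0, U=0) weight 1/108
  (W=2, X=1, Y=0, Z=0, U=1) weight 1/432
  (W=2, X=1, Y=0, Z=0, U=2) weight 1/144
  (W=2, X=1, Y=0, Z=1, U=0) weight 1/108
  (W=2, X=1, Y=0, Z=1, U=1) weight 1/432
  (W=2, X=1, Y=0, Z=1, U=2) weight 1/144
  (W=2, X=1, Y=0, Z=2, U=0) weight 1/108
  (W=2, X=1, Y=0, Z=2, U=1) weight 1/432
  (W=3, X=1, Y=0, Z=0, U=0) weight 1/216
  (W=4, X=1, Y=2, Z=0, U=0) weight 1/216
  … 98 more
Group by W:
  weight(W=2) = 2/9
  weight(W=3) = 1/9
  weight(W=4) = 1/9
Total weight = 2/9 + 1/9 + 1/9 = 4/9
P(W=2 | obs) = 2/9 / 4/9 = 1/2
P(W=3 | obs) = 1/9 / 4/9 = 1/4
P(W=4 | obs) = 1/9 / 4/9 = 1/4

P(W = 4 | obs) = 1/4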